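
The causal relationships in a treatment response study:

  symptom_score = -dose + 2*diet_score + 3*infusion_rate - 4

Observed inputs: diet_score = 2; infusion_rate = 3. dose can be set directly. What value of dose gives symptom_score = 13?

dose = -4

Substituting into the symptom_score equation gives symptom_score = -dose + 9.
Solve -dose + 9 = 13: dose = (13 - 9) / -1 = -4.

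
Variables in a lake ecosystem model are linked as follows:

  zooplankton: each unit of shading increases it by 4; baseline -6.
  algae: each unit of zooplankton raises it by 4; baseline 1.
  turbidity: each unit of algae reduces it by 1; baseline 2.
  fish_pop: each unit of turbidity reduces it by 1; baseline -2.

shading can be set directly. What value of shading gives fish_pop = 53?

Substituting into the algae equation gives algae = 16*shading - 23.
Substituting into the turbidity equation gives turbidity = -16*shading + 25.
Substituting into the fish_pop equation gives fish_pop = 16*shading - 27.
Solve 16*shading - 27 = 53: shading = (53 + 27) / 16 = 5.

shading = 5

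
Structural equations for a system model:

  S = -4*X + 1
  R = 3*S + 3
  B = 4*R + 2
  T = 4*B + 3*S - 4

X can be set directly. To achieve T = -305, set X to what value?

X = 2

Substituting into the R equation gives R = -12*X + 6.
B becomes -48*X + 26.
This gives T = -204*X + 103.
Solve -204*X + 103 = -305: X = (-305 - 103) / -204 = 2.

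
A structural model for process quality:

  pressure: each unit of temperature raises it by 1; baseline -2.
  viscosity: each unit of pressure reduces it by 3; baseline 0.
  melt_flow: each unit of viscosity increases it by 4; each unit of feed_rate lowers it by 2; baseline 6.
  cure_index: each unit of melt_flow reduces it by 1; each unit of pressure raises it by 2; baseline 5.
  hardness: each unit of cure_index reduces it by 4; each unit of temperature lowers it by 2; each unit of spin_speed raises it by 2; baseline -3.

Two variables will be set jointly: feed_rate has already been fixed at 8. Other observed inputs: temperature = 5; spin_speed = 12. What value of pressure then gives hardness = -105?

With feed_rate held at 8:
Intervening on pressure fixes its value directly, overriding its dependence on temperature.
Substituting into the melt_flow equation gives melt_flow = -12*pressure - 10.
Substituting into the cure_index equation gives cure_index = 14*pressure + 15.
hardness becomes -56*pressure - 49.
Solve -56*pressure - 49 = -105: pressure = (-105 + 49) / -56 = 1.

pressure = 1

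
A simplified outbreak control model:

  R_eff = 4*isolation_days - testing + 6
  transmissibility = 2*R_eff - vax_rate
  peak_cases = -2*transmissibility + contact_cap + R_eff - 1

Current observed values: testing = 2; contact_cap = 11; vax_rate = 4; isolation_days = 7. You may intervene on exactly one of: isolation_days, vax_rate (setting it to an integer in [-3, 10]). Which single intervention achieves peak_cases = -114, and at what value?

set isolation_days = 10

Intervening on isolation_days: with other inputs at their observed values, peak_cases = -12*isolation_days + 6. Solving for -114 gives isolation_days = 10, within [-3, 10].
Intervening on vax_rate: peak_cases = 2*vax_rate - 86. Reaching -114 requires vax_rate = -14, outside [-3, 10].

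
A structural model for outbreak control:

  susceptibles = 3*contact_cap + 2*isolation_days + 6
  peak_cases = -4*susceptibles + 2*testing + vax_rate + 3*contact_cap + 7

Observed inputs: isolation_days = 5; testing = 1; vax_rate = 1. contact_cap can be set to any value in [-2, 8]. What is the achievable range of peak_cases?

-126 to -36

Substituting into the susceptibles equation gives susceptibles = 3*contact_cap + 16.
This gives peak_cases = -9*contact_cap - 54.
Linear in contact_cap, so extremes are at the endpoints: contact_cap = -2 gives peak_cases = -36; contact_cap = 8 gives peak_cases = -126.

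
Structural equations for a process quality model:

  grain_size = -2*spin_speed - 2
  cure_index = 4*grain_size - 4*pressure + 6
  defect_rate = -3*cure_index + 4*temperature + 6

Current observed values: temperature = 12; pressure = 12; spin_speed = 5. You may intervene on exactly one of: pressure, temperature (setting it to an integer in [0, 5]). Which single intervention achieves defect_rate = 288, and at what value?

Intervening on pressure: defect_rate = 12*pressure + 180. Reaching 288 requires pressure = 9, outside [0, 5].
Intervening on temperature: with other inputs at their observed values, defect_rate = 4*temperature + 276. Solving for 288 gives temperature = 3, within [0, 5].

set temperature = 3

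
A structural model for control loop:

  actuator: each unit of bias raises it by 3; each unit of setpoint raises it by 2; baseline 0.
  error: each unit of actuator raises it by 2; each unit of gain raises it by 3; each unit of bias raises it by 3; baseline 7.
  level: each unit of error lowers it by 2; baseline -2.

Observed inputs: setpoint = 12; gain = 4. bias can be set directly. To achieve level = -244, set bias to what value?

Substituting into the actuator equation gives actuator = 3*bias + 24.
This gives error = 9*bias + 67.
This gives level = -18*bias - 136.
Solve -18*bias - 136 = -244: bias = (-244 + 136) / -18 = 6.

bias = 6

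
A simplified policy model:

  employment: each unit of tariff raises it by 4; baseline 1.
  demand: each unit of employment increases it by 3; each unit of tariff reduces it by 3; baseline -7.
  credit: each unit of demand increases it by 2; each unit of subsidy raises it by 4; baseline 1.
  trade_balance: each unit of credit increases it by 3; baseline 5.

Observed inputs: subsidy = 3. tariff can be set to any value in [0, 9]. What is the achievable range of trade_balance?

20 to 506

Substituting into the demand equation gives demand = 9*tariff - 4.
This gives credit = 18*tariff + 5.
This gives trade_balance = 54*tariff + 20.
Linear in tariff, so extremes are at the endpoints: tariff = 0 gives trade_balance = 20; tariff = 9 gives trade_balance = 506.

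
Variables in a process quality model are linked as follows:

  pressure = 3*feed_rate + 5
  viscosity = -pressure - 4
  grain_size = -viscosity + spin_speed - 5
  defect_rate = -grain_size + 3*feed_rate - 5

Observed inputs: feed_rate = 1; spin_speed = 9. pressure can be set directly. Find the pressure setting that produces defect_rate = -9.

pressure = -1

Intervening on pressure fixes its value directly, overriding its dependence on feed_rate.
Substituting into the grain_size equation gives grain_size = pressure + 8.
So defect_rate = -pressure - 10.
Solve -pressure - 10 = -9: pressure = (-9 + 10) / -1 = -1.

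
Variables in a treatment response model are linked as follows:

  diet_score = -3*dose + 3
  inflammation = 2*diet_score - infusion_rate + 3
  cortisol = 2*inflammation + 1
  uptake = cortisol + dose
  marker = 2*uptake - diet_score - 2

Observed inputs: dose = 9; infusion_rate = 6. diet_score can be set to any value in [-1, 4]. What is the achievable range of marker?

Intervening on diet_score fixes its value directly, overriding its dependence on dose.
Substituting into the inflammation equation gives inflammation = 2*diet_score - 3.
cortisol becomes 4*diet_score - 5.
Substituting into the uptake equation gives uptake = 4*diet_score + 4.
Substituting into the marker equation gives marker = 7*diet_score + 6.
Linear in diet_score, so extremes are at the endpoints: diet_score = -1 gives marker = -1; diet_score = 4 gives marker = 34.

-1 to 34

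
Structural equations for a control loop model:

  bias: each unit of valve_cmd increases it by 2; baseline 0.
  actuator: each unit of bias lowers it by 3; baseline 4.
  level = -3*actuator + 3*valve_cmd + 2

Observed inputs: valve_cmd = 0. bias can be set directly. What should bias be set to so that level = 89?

Intervening on bias fixes its value directly, overriding its dependence on valve_cmd.
Substituting into the level equation gives level = 9*bias - 10.
Solve 9*bias - 10 = 89: bias = (89 + 10) / 9 = 11.

bias = 11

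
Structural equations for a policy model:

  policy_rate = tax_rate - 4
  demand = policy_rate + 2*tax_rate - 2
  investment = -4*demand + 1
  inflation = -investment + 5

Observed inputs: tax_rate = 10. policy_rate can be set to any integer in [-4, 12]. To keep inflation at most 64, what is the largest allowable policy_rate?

Intervening on policy_rate fixes its value directly, overriding its dependence on tax_rate.
Substituting into the demand equation gives demand = policy_rate + 18.
Substituting into the investment equation gives investment = -4*policy_rate - 71.
So inflation = 4*policy_rate + 76.
Require 4*policy_rate + 76 ≤ 64, so policy_rate ≤ -3.
The largest integer in [-4, 12] satisfying this is -3.

policy_rate = -3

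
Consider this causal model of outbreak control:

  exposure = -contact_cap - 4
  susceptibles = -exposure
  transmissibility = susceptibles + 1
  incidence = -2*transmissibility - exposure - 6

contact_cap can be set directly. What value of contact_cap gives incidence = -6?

contact_cap = -6

Substituting into the susceptibles equation gives susceptibles = contact_cap + 4.
Substituting into the transmissibility equation gives transmissibility = contact_cap + 5.
Substituting into the incidence equation gives incidence = -contact_cap - 12.
Solve -contact_cap - 12 = -6: contact_cap = (-6 + 12) / -1 = -6.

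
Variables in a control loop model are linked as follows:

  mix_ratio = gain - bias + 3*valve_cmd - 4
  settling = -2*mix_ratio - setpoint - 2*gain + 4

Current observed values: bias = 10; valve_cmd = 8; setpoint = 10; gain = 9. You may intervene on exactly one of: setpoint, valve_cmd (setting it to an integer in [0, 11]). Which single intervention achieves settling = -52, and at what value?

set setpoint = 0

Intervening on setpoint: with other inputs at their observed values, settling = -setpoint - 52. Solving for -52 gives setpoint = 0, within [0, 11].
Intervening on valve_cmd: settling = -6*valve_cmd - 14. Reaching -52 requires valve_cmd = 19/3, not an integer.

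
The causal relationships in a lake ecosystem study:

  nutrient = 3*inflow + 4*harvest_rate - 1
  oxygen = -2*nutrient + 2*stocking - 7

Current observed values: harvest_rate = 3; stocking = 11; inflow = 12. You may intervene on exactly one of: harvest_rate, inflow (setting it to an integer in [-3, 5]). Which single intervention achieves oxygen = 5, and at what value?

Intervening on harvest_rate: oxygen = -8*harvest_rate - 55. Reaching 5 requires harvest_rate = -15/2, not an integer.
Intervening on inflow: with other inputs at their observed values, oxygen = -6*inflow - 7. Solving for 5 gives inflow = -2, within [-3, 5].

set inflow = -2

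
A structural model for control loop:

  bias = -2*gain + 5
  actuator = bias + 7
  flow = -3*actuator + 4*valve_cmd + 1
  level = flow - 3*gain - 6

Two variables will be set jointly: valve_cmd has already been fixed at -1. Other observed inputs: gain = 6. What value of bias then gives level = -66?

bias = 6

With valve_cmd held at -1:
Intervening on bias fixes its value directly, overriding its dependence on gain.
Substituting into the flow equation gives flow = -3*bias - 24.
So level = -3*bias - 48.
Solve -3*bias - 48 = -66: bias = (-66 + 48) / -3 = 6.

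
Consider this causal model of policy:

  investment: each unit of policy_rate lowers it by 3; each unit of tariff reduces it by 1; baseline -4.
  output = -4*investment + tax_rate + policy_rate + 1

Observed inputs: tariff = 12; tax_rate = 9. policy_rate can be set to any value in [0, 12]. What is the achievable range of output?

74 to 230

Substituting into the investment equation gives investment = -3*policy_rate - 16.
Substituting into the output equation gives output = 13*policy_rate + 74.
Linear in policy_rate, so extremes are at the endpoints: policy_rate = 0 gives output = 74; policy_rate = 12 gives output = 230.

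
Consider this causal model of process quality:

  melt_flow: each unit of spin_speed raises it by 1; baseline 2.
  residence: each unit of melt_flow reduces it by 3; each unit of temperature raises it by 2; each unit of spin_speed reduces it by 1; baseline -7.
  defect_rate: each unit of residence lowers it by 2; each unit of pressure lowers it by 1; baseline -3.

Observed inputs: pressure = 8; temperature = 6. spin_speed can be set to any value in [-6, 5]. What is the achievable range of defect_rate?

-57 to 31

Substituting into the residence equation gives residence = -4*spin_speed - 1.
Substituting into the defect_rate equation gives defect_rate = 8*spin_speed - 9.
Linear in spin_speed, so extremes are at the endpoints: spin_speed = -6 gives defect_rate = -57; spin_speed = 5 gives defect_rate = 31.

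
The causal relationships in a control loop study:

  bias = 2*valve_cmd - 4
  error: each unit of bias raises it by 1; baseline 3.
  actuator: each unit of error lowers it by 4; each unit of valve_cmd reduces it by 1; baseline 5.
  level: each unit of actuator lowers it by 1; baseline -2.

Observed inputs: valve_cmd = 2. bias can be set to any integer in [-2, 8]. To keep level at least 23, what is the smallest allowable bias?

bias = 4

Intervening on bias fixes its value directly, overriding its dependence on valve_cmd.
Substituting into the actuator equation gives actuator = -4*bias - 9.
So level = 4*bias + 7.
Require 4*bias + 7 ≥ 23, so bias ≥ 4.
The smallest integer in [-2, 8] satisfying this is 4.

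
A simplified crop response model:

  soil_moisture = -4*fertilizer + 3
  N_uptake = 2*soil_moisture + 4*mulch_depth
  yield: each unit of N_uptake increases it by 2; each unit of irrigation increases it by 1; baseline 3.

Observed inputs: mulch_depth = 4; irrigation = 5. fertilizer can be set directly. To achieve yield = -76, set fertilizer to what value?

fertilizer = 8

Substituting into the N_uptake equation gives N_uptake = -8*fertilizer + 22.
yield becomes -16*fertilizer + 52.
Solve -16*fertilizer + 52 = -76: fertilizer = (-76 - 52) / -16 = 8.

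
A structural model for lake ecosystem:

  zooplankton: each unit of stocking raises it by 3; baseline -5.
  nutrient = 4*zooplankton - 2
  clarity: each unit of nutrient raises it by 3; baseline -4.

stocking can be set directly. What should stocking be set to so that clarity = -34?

stocking = 1

Substituting into the nutrient equation gives nutrient = 12*stocking - 22.
So clarity = 36*stocking - 70.
Solve 36*stocking - 70 = -34: stocking = (-34 + 70) / 36 = 1.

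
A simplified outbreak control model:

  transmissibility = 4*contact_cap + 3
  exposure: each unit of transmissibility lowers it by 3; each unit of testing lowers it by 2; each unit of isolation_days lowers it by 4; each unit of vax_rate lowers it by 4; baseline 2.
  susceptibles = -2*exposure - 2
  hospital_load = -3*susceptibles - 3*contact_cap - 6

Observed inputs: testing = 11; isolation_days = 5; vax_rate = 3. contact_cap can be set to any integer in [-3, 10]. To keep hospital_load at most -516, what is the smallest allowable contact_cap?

Substituting into the exposure equation gives exposure = -12*contact_cap - 61.
Substituting into the susceptibles equation gives susceptibles = 24*contact_cap + 120.
Substituting into the hospital_load equation gives hospital_load = -75*contact_cap - 366.
Require -75*contact_cap - 366 ≤ -516, so contact_cap ≥ 2.
The smallest integer in [-3, 10] satisfying this is 2.

contact_cap = 2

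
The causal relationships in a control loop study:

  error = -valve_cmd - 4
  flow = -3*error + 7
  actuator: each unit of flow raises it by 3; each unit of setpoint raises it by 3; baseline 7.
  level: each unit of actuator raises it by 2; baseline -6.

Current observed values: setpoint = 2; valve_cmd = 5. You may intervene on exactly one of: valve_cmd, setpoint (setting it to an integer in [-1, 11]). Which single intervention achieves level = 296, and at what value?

Intervening on valve_cmd: with other inputs at their observed values, level = 18*valve_cmd + 134. Solving for 296 gives valve_cmd = 9, within [-1, 11].
Intervening on setpoint: level = 6*setpoint + 212. Reaching 296 requires setpoint = 14, outside [-1, 11].

set valve_cmd = 9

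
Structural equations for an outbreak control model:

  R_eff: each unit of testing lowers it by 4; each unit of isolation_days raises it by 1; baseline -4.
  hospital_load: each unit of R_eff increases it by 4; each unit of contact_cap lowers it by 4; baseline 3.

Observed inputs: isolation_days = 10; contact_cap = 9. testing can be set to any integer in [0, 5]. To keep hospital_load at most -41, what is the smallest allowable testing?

testing = 2

Substituting into the R_eff equation gives R_eff = -4*testing + 6.
hospital_load becomes -16*testing - 9.
Require -16*testing - 9 ≤ -41, so testing ≥ 2.
The smallest integer in [0, 5] satisfying this is 2.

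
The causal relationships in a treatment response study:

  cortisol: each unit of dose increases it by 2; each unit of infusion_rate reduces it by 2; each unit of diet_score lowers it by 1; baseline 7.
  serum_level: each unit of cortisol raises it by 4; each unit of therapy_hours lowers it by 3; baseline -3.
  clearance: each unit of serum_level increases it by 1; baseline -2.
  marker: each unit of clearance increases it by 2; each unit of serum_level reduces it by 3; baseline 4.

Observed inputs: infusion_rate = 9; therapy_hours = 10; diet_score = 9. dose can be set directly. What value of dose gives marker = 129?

dose = -2

Substituting into the cortisol equation gives cortisol = 2*dose - 20.
Substituting into the serum_level equation gives serum_level = 8*dose - 113.
So clearance = 8*dose - 115.
This gives marker = -8*dose + 113.
Solve -8*dose + 113 = 129: dose = (129 - 113) / -8 = -2.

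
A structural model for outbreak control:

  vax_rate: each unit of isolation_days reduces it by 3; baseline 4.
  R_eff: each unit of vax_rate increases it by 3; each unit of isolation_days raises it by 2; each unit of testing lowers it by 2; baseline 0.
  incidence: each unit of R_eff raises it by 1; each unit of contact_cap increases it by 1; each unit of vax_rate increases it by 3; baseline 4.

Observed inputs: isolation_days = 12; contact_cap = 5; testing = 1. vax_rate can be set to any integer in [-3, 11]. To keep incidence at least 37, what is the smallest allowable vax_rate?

vax_rate = 1

Intervening on vax_rate fixes its value directly, overriding its dependence on isolation_days.
Substituting into the R_eff equation gives R_eff = 3*vax_rate + 22.
Substituting into the incidence equation gives incidence = 6*vax_rate + 31.
Require 6*vax_rate + 31 ≥ 37, so vax_rate ≥ 1.
The smallest integer in [-3, 11] satisfying this is 1.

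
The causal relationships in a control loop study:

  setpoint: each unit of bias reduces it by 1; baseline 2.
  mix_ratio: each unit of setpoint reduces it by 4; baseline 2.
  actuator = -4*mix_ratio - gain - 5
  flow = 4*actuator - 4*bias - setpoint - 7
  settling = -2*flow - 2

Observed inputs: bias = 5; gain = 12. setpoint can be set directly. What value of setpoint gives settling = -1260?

Intervening on setpoint fixes its value directly, overriding its dependence on bias.
Substituting into the actuator equation gives actuator = 16*setpoint - 25.
So flow = 63*setpoint - 127.
Substituting into the settling equation gives settling = -126*setpoint + 252.
Solve -126*setpoint + 252 = -1260: setpoint = (-1260 - 252) / -126 = 12.

setpoint = 12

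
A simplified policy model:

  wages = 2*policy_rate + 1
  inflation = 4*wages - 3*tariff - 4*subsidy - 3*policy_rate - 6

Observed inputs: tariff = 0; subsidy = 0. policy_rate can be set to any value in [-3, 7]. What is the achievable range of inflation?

Substituting into the inflation equation gives inflation = 5*policy_rate - 2.
Linear in policy_rate, so extremes are at the endpoints: policy_rate = -3 gives inflation = -17; policy_rate = 7 gives inflation = 33.

-17 to 33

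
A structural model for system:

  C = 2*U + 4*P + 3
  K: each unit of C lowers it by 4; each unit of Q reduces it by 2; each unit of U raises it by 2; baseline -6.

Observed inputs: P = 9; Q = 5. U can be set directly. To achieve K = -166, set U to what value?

U = -1

Substituting into the C equation gives C = 2*U + 39.
This gives K = -6*U - 172.
Solve -6*U - 172 = -166: U = (-166 + 172) / -6 = -1.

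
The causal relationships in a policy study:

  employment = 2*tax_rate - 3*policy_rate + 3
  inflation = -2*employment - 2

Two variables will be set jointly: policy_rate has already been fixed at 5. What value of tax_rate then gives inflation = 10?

With policy_rate held at 5:
Substituting into the employment equation gives employment = 2*tax_rate - 12.
inflation becomes -4*tax_rate + 22.
Solve -4*tax_rate + 22 = 10: tax_rate = (10 - 22) / -4 = 3.

tax_rate = 3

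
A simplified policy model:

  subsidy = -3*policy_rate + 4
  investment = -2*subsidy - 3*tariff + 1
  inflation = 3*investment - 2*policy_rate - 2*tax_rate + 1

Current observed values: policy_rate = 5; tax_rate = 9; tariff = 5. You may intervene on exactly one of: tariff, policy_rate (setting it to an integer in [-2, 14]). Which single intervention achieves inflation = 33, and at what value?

Intervening on tariff: with other inputs at their observed values, inflation = -9*tariff + 42. Solving for 33 gives tariff = 1, within [-2, 14].
Intervening on policy_rate: inflation = 16*policy_rate - 83. Reaching 33 requires policy_rate = 29/4, not an integer.

set tariff = 1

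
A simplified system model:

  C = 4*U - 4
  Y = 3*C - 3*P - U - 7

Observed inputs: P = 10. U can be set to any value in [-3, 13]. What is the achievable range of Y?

-82 to 94

Substituting into the Y equation gives Y = 11*U - 49.
Linear in U, so extremes are at the endpoints: U = -3 gives Y = -82; U = 13 gives Y = 94.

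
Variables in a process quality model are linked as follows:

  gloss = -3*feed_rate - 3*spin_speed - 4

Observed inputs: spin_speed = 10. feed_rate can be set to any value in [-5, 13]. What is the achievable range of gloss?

Substituting into the gloss equation gives gloss = -3*feed_rate - 34.
Linear in feed_rate, so extremes are at the endpoints: feed_rate = -5 gives gloss = -19; feed_rate = 13 gives gloss = -73.

-73 to -19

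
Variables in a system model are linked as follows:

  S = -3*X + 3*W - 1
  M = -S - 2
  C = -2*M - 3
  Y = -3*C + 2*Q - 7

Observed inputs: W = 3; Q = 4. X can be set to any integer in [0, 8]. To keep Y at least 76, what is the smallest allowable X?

X = 7

Substituting into the S equation gives S = -3*X + 8.
This gives M = 3*X - 10.
Substituting into the C equation gives C = -6*X + 17.
Substituting into the Y equation gives Y = 18*X - 50.
Require 18*X - 50 ≥ 76, so X ≥ 7.
The smallest integer in [0, 8] satisfying this is 7.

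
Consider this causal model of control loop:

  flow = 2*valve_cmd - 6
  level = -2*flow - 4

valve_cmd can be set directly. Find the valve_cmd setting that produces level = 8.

Substituting into the level equation gives level = -4*valve_cmd + 8.
Solve -4*valve_cmd + 8 = 8: valve_cmd = (8 - 8) / -4 = 0.

valve_cmd = 0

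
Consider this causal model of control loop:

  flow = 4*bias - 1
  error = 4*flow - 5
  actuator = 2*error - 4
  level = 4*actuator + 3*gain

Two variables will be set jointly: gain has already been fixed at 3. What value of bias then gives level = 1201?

bias = 10

With gain held at 3:
Substituting into the error equation gives error = 16*bias - 9.
This gives actuator = 32*bias - 22.
level becomes 128*bias - 79.
Solve 128*bias - 79 = 1201: bias = (1201 + 79) / 128 = 10.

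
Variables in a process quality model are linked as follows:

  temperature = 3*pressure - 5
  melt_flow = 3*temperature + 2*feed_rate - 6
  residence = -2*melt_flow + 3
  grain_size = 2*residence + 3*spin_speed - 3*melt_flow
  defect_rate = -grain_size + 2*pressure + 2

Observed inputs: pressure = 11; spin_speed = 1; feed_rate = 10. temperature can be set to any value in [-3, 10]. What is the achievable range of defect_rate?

50 to 323

Intervening on temperature fixes its value directly, overriding its dependence on pressure.
Substituting into the melt_flow equation gives melt_flow = 3*temperature + 14.
Substituting into the residence equation gives residence = -6*temperature - 25.
Substituting into the grain_size equation gives grain_size = -21*temperature - 89.
So defect_rate = 21*temperature + 113.
Linear in temperature, so extremes are at the endpoints: temperature = -3 gives defect_rate = 50; temperature = 10 gives defect_rate = 323.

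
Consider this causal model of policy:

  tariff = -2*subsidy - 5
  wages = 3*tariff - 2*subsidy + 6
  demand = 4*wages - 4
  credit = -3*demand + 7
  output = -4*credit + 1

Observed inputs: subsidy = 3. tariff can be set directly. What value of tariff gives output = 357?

tariff = 3

Intervening on tariff fixes its value directly, overriding its dependence on subsidy.
Substituting into the wages equation gives wages = 3*tariff.
This gives demand = 12*tariff - 4.
This gives credit = -36*tariff + 19.
Substituting into the output equation gives output = 144*tariff - 75.
Solve 144*tariff - 75 = 357: tariff = (357 + 75) / 144 = 3.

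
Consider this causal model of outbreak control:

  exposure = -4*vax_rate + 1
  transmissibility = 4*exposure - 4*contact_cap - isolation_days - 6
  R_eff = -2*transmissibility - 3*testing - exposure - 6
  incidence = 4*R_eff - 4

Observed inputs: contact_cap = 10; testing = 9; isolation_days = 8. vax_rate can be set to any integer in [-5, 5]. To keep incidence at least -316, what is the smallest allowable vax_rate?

vax_rate = -4

Substituting into the transmissibility equation gives transmissibility = -16*vax_rate - 50.
Substituting into the R_eff equation gives R_eff = 36*vax_rate + 66.
Substituting into the incidence equation gives incidence = 144*vax_rate + 260.
Require 144*vax_rate + 260 ≥ -316, so vax_rate ≥ -4.
The smallest integer in [-5, 5] satisfying this is -4.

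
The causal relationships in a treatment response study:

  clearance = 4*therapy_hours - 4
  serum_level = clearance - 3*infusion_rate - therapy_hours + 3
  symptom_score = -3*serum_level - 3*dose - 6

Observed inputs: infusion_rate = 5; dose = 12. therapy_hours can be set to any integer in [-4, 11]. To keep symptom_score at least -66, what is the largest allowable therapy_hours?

therapy_hours = 8

Substituting into the serum_level equation gives serum_level = 3*therapy_hours - 16.
Substituting into the symptom_score equation gives symptom_score = -9*therapy_hours + 6.
Require -9*therapy_hours + 6 ≥ -66, so therapy_hours ≤ 8.
The largest integer in [-4, 11] satisfying this is 8.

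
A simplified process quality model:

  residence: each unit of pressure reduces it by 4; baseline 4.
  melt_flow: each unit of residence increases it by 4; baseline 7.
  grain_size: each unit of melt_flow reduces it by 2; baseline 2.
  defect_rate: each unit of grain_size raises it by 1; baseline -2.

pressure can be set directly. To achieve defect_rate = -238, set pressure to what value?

Substituting into the melt_flow equation gives melt_flow = -16*pressure + 23.
Substituting into the grain_size equation gives grain_size = 32*pressure - 44.
Substituting into the defect_rate equation gives defect_rate = 32*pressure - 46.
Solve 32*pressure - 46 = -238: pressure = (-238 + 46) / 32 = -6.

pressure = -6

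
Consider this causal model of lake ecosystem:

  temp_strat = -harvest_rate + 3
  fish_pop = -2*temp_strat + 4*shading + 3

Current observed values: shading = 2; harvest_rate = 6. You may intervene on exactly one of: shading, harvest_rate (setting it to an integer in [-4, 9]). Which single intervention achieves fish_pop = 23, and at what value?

Intervening on shading: fish_pop = 4*shading + 9. Reaching 23 requires shading = 7/2, not an integer.
Intervening on harvest_rate: with other inputs at their observed values, fish_pop = 2*harvest_rate + 5. Solving for 23 gives harvest_rate = 9, within [-4, 9].

set harvest_rate = 9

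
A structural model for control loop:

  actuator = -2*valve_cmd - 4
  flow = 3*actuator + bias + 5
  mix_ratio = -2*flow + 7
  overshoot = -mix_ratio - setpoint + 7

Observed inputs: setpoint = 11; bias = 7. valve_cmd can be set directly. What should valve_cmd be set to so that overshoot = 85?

valve_cmd = -8

Substituting into the flow equation gives flow = -6*valve_cmd.
Substituting into the mix_ratio equation gives mix_ratio = 12*valve_cmd + 7.
overshoot becomes -12*valve_cmd - 11.
Solve -12*valve_cmd - 11 = 85: valve_cmd = (85 + 11) / -12 = -8.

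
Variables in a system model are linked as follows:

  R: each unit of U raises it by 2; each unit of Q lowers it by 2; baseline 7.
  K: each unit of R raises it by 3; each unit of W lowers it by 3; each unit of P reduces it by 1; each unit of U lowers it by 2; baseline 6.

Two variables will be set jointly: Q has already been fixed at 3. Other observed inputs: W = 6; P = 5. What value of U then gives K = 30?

With Q held at 3:
Substituting into the R equation gives R = 2*U + 1.
K becomes 4*U - 14.
Solve 4*U - 14 = 30: U = (30 + 14) / 4 = 11.

U = 11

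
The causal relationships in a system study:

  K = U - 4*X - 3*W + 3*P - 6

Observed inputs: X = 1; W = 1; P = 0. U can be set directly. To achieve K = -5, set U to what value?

Substituting into the K equation gives K = U - 13.
Solve U - 13 = -5: U = (-5 + 13) / 1 = 8.

U = 8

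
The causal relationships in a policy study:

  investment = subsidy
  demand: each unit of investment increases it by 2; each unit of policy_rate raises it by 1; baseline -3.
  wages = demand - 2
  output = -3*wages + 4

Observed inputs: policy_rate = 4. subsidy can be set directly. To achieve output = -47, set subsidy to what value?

subsidy = 9

Substituting into the demand equation gives demand = 2*subsidy + 1.
So wages = 2*subsidy - 1.
So output = -6*subsidy + 7.
Solve -6*subsidy + 7 = -47: subsidy = (-47 - 7) / -6 = 9.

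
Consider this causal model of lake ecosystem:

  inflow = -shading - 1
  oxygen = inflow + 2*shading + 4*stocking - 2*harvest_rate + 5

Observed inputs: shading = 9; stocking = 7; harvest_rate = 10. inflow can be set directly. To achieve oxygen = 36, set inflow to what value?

Intervening on inflow fixes its value directly, overriding its dependence on shading.
Substituting into the oxygen equation gives oxygen = inflow + 31.
Solve inflow + 31 = 36: inflow = (36 - 31) / 1 = 5.

inflow = 5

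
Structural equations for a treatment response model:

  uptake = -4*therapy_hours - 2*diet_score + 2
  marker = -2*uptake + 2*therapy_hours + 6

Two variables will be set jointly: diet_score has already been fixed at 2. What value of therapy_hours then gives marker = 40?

therapy_hours = 3

With diet_score held at 2:
Substituting into the uptake equation gives uptake = -4*therapy_hours - 2.
Substituting into the marker equation gives marker = 10*therapy_hours + 10.
Solve 10*therapy_hours + 10 = 40: therapy_hours = (40 - 10) / 10 = 3.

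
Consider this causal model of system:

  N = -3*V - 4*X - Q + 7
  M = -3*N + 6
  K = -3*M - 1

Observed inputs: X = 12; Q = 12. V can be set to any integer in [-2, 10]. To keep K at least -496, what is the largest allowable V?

V = 0

Substituting into the N equation gives N = -3*V - 53.
This gives M = 9*V + 165.
Substituting into the K equation gives K = -27*V - 496.
Require -27*V - 496 ≥ -496, so V ≤ 0.
The largest integer in [-2, 10] satisfying this is 0.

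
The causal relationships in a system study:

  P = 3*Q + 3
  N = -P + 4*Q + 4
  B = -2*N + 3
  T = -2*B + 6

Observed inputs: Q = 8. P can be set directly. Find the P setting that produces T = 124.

Intervening on P fixes its value directly, overriding its dependence on Q.
Substituting into the N equation gives N = -P + 36.
B becomes 2*P - 69.
So T = -4*P + 144.
Solve -4*P + 144 = 124: P = (124 - 144) / -4 = 5.

P = 5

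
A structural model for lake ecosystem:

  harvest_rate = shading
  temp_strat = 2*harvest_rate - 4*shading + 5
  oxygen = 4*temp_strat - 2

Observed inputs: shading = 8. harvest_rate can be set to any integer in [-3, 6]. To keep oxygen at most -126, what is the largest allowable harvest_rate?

harvest_rate = -2

Intervening on harvest_rate fixes its value directly, overriding its dependence on shading.
Substituting into the temp_strat equation gives temp_strat = 2*harvest_rate - 27.
Substituting into the oxygen equation gives oxygen = 8*harvest_rate - 110.
Require 8*harvest_rate - 110 ≤ -126, so harvest_rate ≤ -2.
The largest integer in [-3, 6] satisfying this is -2.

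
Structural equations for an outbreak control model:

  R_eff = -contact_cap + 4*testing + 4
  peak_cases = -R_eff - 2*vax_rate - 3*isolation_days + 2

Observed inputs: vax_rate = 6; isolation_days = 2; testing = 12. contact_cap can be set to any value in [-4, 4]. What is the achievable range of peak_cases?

-72 to -64

Substituting into the R_eff equation gives R_eff = -contact_cap + 52.
Substituting into the peak_cases equation gives peak_cases = contact_cap - 68.
Linear in contact_cap, so extremes are at the endpoints: contact_cap = -4 gives peak_cases = -72; contact_cap = 4 gives peak_cases = -64.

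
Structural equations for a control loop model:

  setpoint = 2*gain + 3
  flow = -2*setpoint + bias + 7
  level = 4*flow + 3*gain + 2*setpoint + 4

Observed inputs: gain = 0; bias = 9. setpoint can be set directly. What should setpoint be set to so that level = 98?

Intervening on setpoint fixes its value directly, overriding its dependence on gain.
Substituting into the flow equation gives flow = -2*setpoint + 16.
This gives level = -6*setpoint + 68.
Solve -6*setpoint + 68 = 98: setpoint = (98 - 68) / -6 = -5.

setpoint = -5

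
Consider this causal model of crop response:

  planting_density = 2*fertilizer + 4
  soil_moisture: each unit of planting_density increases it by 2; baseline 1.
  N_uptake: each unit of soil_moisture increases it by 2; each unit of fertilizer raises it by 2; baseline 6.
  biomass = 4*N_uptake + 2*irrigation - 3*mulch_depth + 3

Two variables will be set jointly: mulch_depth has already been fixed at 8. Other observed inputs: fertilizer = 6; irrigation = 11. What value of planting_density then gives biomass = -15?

planting_density = -6

With mulch_depth held at 8:
Intervening on planting_density fixes its value directly, overriding its dependence on fertilizer.
Substituting into the N_uptake equation gives N_uptake = 4*planting_density + 20.
Substituting into the biomass equation gives biomass = 16*planting_density + 81.
Solve 16*planting_density + 81 = -15: planting_density = (-15 - 81) / 16 = -6.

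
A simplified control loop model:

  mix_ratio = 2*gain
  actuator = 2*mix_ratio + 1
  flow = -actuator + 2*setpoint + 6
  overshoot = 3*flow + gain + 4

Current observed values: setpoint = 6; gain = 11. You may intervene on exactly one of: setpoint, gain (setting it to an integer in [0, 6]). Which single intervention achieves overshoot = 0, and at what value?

Intervening on setpoint: overshoot = 6*setpoint - 102. Reaching 0 requires setpoint = 17, outside [0, 6].
Intervening on gain: with other inputs at their observed values, overshoot = -11*gain + 55. Solving for 0 gives gain = 5, within [0, 6].

set gain = 5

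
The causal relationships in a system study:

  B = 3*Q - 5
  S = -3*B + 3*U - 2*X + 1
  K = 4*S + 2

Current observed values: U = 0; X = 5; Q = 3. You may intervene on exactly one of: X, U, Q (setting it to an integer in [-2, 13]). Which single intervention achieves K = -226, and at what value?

Intervening on X: K = -8*X - 42. Reaching -226 requires X = 23, outside [-2, 13].
Intervening on U: K = 12*U - 82. Reaching -226 requires U = -12, outside [-2, 13].
Intervening on Q: with other inputs at their observed values, K = -36*Q + 26. Solving for -226 gives Q = 7, within [-2, 13].

set Q = 7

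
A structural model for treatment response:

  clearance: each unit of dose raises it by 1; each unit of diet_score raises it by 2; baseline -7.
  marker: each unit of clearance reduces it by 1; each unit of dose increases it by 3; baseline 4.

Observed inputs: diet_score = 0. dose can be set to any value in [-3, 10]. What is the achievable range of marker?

5 to 31

Substituting into the clearance equation gives clearance = dose - 7.
This gives marker = 2*dose + 11.
Linear in dose, so extremes are at the endpoints: dose = -3 gives marker = 5; dose = 10 gives marker = 31.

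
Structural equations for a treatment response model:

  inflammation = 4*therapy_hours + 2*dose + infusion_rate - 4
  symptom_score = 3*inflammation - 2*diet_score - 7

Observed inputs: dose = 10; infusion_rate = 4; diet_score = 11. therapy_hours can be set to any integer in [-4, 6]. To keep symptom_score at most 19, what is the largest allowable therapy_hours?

therapy_hours = -1

Substituting into the inflammation equation gives inflammation = 4*therapy_hours + 20.
symptom_score becomes 12*therapy_hours + 31.
Require 12*therapy_hours + 31 ≤ 19, so therapy_hours ≤ -1.
The largest integer in [-4, 6] satisfying this is -1.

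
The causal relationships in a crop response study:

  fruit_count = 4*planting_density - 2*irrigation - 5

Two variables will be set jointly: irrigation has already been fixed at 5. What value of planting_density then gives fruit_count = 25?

With irrigation held at 5:
Substituting into the fruit_count equation gives fruit_count = 4*planting_density - 15.
Solve 4*planting_density - 15 = 25: planting_density = (25 + 15) / 4 = 10.

planting_density = 10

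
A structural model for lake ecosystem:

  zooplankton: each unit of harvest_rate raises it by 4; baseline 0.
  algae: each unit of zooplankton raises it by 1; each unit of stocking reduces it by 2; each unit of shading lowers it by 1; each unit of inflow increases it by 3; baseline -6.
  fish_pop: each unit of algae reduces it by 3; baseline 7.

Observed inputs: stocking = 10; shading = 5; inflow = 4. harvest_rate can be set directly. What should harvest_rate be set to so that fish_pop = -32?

Substituting into the algae equation gives algae = 4*harvest_rate - 19.
So fish_pop = -12*harvest_rate + 64.
Solve -12*harvest_rate + 64 = -32: harvest_rate = (-32 - 64) / -12 = 8.

harvest_rate = 8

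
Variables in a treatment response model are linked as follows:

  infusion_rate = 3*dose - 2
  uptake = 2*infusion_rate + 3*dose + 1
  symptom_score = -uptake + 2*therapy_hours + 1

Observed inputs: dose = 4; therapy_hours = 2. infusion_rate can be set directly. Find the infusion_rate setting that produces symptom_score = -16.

Intervening on infusion_rate fixes its value directly, overriding its dependence on dose.
Substituting into the uptake equation gives uptake = 2*infusion_rate + 13.
This gives symptom_score = -2*infusion_rate - 8.
Solve -2*infusion_rate - 8 = -16: infusion_rate = (-16 + 8) / -2 = 4.

infusion_rate = 4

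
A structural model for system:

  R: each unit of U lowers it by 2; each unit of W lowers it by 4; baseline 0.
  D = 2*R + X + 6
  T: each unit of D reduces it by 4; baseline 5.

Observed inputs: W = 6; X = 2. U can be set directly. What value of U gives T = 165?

U = 0

Substituting into the R equation gives R = -2*U - 24.
Substituting into the D equation gives D = -4*U - 40.
Substituting into the T equation gives T = 16*U + 165.
Solve 16*U + 165 = 165: U = (165 - 165) / 16 = 0.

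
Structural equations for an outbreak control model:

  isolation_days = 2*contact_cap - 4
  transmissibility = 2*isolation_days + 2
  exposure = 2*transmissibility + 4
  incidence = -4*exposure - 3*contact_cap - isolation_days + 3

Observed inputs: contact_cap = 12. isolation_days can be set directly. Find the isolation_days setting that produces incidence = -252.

Intervening on isolation_days fixes its value directly, overriding its dependence on contact_cap.
Substituting into the exposure equation gives exposure = 4*isolation_days + 8.
Substituting into the incidence equation gives incidence = -17*isolation_days - 65.
Solve -17*isolation_days - 65 = -252: isolation_days = (-252 + 65) / -17 = 11.

isolation_days = 11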